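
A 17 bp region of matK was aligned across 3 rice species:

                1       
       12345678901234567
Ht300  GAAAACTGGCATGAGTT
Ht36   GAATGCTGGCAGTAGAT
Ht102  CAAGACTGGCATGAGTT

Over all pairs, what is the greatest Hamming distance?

6

Pairwise Hamming distances:
  Ht300 vs Ht36: 5
  Ht300 vs Ht102: 2
  Ht36 vs Ht102: 6
The largest is 6, between Ht36 and Ht102.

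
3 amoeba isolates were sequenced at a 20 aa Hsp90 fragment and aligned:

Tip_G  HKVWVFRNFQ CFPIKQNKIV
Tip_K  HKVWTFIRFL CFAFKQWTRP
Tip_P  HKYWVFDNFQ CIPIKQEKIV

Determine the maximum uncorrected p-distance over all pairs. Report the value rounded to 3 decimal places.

Pairwise Hamming distances:
  Tip_G vs Tip_K: 10
  Tip_G vs Tip_P: 4
  Tip_K vs Tip_P: 12
The largest is 12 mismatches, between Tip_K and Tip_P; p = 12/20 = 0.600.

0.600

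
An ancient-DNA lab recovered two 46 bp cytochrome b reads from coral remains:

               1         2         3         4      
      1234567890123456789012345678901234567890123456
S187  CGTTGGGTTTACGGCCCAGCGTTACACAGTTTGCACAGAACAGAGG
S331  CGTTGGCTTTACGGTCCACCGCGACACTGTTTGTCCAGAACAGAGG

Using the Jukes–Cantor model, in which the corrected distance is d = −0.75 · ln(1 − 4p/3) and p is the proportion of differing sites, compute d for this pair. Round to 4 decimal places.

0.1979

The sequences differ at positions 7 (G/C), 15 (C/T), 19 (G/C), 22 (T/C), 23 (T/G), 28 (A/T), 34 (C/T), 35 (A/C).
p = 8/46 = 0.173913.
d = −0.75 · ln(1 − (4/3)·0.173913) = −0.75 · ln(0.768116) = −0.75 · (-0.263815) = 0.1979.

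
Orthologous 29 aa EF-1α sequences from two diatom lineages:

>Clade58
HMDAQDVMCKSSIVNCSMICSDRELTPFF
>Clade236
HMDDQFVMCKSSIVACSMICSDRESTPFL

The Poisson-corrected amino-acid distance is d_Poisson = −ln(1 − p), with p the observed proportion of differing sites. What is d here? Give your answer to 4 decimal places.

0.1892

Differing sites — 4:A/D; 6:D/F; 15:N/A; 25:L/S; 29:F/L.
p = 5/29 = 0.172414.
d = −ln(1 − 0.172414) = −ln(0.827586) = 0.1892.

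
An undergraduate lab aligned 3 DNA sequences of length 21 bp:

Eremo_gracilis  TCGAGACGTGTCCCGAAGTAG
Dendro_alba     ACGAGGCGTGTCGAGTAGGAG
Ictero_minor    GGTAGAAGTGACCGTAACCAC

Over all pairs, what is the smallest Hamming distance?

Pairwise Hamming distances:
  Eremo_gracilis vs Dendro_alba: 6
  Eremo_gracilis vs Ictero_minor: 10
  Dendro_alba vs Ictero_minor: 13
The smallest is 6, between Eremo_gracilis and Dendro_alba.

6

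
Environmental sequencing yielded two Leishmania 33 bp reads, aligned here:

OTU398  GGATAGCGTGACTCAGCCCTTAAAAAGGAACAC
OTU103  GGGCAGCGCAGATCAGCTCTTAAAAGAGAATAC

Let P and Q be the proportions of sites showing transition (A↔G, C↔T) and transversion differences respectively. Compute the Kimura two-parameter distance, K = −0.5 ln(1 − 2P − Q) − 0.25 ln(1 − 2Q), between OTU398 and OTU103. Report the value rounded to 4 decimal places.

0.4444

Differing sites — 3:A/G (Ti); 4:T/C (Ti); 9:T/C (Ti); 10:G/A (Ti); 11:A/G (Ti); 12:C/A (Tv); 18:C/T (Ti); 26:A/G (Ti); 27:G/A (Ti); 31:C/T (Ti).
Of the 10 differences, 9 transitions and 1 transversion over 33 sites: P = 9/33 = 0.272727, Q = 1/33 = 0.030303.
d = −0.5·ln(0.424243) − 0.25·ln(0.939394) = −0.5·(-0.857449) − 0.25·(-0.062520) = 0.4444.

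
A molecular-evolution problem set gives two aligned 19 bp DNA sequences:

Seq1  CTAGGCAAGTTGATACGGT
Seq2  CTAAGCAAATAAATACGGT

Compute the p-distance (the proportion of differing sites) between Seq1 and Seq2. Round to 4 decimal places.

Mismatches occur at site 4 (G/A), site 9 (G/A), site 11 (T/A), site 12 (G/A).
There are 4 differences over 19 sites, so p = 4/19 = 0.2105.

0.2105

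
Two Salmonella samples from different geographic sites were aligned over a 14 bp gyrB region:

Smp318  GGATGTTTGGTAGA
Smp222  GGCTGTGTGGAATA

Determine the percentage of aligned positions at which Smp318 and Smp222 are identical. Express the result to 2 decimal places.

Differing sites — 3:A/C; 7:T/G; 11:T/A; 13:G/T.
10 of the 14 sites match, so the percent identity is 10/14 × 100 = 71.43%.

71.43%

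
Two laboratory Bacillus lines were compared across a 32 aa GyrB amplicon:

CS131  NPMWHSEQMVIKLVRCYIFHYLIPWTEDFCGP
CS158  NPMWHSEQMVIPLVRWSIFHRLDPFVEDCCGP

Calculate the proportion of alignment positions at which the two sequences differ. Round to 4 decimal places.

0.2500

The sequences differ at positions 12 (K/P), 16 (C/W), 17 (Y/S), 21 (Y/R), 23 (I/D), 25 (W/F), 26 (T/V), 29 (F/C).
There are 8 differences over 32 sites, so p = 8/32 = 0.2500.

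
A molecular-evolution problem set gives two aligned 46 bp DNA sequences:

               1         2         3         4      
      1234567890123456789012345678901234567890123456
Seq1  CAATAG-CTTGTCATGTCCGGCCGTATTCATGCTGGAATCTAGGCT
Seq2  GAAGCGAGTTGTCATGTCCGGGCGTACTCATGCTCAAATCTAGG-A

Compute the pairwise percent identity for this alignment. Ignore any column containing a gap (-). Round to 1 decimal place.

Excluding the 2 gap columns leaves 44 comparable sites.
Mismatches occur at site 1 (C→G), site 4 (T→G), site 5 (A→C), site 8 (C→G), site 22 (C→G), site 27 (T→C), site 35 (G→C), site 36 (G→A), site 46 (T→A).
35 of the 44 comparable sites match, so the percent identity is 35/44 × 100 = 79.5%.

79.5%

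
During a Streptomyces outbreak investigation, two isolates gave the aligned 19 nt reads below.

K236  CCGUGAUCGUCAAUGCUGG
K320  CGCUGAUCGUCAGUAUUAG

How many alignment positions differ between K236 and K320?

Mismatches occur at site 2 (C→G), site 3 (G→C), site 13 (A→G), site 15 (G→A), site 16 (C→U), site 18 (G→A).
That gives 6 mismatches out of 19 aligned sites, so the Hamming distance is 6.

6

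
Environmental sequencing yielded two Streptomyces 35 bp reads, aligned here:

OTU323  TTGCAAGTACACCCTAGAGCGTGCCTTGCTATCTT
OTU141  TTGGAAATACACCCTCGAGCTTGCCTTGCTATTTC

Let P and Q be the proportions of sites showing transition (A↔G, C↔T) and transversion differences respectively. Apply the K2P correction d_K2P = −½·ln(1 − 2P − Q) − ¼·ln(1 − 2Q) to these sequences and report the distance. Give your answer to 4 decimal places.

Differing sites — 4:C/G (Tv); 7:G/A (Ti); 16:A/C (Tv); 21:G/T (Tv); 33:C/T (Ti); 35:T/C (Ti).
Of the 6 differences, 3 transitions and 3 transversions over 35 sites: P = 3/35 = 0.085714, Q = 3/35 = 0.085714.
d = −0.5·ln(0.742858) − 0.25·ln(0.828572) = −0.5·(-0.297250) − 0.25·(-0.188052) = 0.1956.

0.1956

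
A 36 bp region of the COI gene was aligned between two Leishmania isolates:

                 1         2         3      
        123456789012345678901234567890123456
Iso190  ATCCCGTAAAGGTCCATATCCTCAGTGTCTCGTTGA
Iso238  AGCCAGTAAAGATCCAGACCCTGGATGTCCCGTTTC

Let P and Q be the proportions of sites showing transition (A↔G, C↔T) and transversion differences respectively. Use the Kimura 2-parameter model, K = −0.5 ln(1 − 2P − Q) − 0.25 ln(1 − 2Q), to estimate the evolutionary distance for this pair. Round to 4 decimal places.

0.3953

The sequences differ at positions 2 (T/G, transversion), 5 (C/A, transversion), 12 (G/A, transition), 17 (T/G, transversion), 19 (T/C, transition), 23 (C/G, transversion), 24 (A/G, transition), 25 (G/A, transition), 30 (T/C, transition), 35 (G/T, transversion), 36 (A/C, transversion).
Of the 11 differences, 5 transitions and 6 transversions over 36 sites: P = 5/36 = 0.138889, Q = 6/36 = 0.166667.
d = −0.5·ln(0.555555) − 0.25·ln(0.666666) = −0.5·(-0.587788) − 0.25·(-0.405466) = 0.3953.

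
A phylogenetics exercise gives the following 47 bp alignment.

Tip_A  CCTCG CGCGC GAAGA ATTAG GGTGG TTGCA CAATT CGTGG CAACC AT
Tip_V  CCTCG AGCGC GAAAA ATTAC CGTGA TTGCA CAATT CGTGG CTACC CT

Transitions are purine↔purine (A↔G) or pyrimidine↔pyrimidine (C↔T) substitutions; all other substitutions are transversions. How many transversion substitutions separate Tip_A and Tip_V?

5

Mismatches occur at site 6 (C↔A, transversion), site 14 (G↔A, transition), site 20 (G↔C, transversion), site 21 (G↔C, transversion), site 25 (G↔A, transition), site 42 (A↔T, transversion), site 46 (A↔C, transversion).
Of the 7 differences, 2 transitions and 5 transversions, so the answer is 5.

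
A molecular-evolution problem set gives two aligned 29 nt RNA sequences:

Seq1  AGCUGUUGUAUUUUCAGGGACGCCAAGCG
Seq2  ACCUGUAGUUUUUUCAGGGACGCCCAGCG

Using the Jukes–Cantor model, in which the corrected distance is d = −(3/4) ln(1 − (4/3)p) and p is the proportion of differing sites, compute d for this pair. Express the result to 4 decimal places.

0.1524

Differing sites — 2:G/C; 7:U/A; 10:A/U; 25:A/C.
p = 4/29 = 0.137931.
d = −0.75 · ln(1 − (4/3)·0.137931) = −0.75 · ln(0.816092) = −0.75 · (-0.203228) = 0.1524.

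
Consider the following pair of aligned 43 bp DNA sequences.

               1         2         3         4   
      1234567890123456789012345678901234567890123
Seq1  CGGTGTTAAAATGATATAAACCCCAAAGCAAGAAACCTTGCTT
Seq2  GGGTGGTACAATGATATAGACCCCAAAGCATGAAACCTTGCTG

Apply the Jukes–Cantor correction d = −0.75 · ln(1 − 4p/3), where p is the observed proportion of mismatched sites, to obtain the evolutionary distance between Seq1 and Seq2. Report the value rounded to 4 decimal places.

0.1544

Differing sites — 1:C/G; 6:T/G; 9:A/C; 19:A/G; 31:A/T; 43:T/G.
p = 6/43 = 0.139535.
d = −0.75 · ln(1 − (4/3)·0.139535) = −0.75 · ln(0.813953) = −0.75 · (-0.205853) = 0.1544.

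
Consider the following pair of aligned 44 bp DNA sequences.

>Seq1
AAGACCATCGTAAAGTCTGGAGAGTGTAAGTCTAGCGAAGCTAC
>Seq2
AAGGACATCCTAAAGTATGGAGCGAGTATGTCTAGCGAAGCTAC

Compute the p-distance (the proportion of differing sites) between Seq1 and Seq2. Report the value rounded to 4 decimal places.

The sequences differ at positions 4 (A/G), 5 (C/A), 10 (G/C), 17 (C/A), 23 (A/C), 25 (T/A), 29 (A/T).
There are 7 differences over 44 sites, so p = 7/44 = 0.1591.

0.1591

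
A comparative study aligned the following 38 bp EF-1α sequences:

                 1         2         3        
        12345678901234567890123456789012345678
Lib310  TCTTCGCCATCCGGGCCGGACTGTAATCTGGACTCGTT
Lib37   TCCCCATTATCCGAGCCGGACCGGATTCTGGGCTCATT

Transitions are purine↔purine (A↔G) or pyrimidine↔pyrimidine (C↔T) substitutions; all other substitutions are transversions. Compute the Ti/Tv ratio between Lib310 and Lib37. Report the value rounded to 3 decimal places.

4.500

Mismatches occur at site 3 (T→C, transition), site 4 (T→C, transition), site 6 (G→A, transition), site 7 (C→T, transition), site 8 (C→T, transition), site 14 (G→A, transition), site 22 (T→C, transition), site 24 (T→G, transversion), site 26 (A→T, transversion), site 32 (A→G, transition), site 36 (G→A, transition).
Of the 11 differences, 9 transitions and 2 transversions, so Ti/Tv = 9/2 = 4.500.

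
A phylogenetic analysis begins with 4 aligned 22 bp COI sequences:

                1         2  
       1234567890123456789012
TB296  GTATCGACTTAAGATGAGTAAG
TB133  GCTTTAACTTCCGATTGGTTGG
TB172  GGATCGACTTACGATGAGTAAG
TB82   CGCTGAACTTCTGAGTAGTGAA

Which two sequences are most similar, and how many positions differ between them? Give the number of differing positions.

2

Pairwise Hamming distances:
  TB296 vs TB133: 10
  TB296 vs TB172: 2
  TB296 vs TB82: 11
  TB133 vs TB172: 9
  TB133 vs TB82: 10
  TB172 vs TB82: 10
The smallest is 2, between TB296 and TB172.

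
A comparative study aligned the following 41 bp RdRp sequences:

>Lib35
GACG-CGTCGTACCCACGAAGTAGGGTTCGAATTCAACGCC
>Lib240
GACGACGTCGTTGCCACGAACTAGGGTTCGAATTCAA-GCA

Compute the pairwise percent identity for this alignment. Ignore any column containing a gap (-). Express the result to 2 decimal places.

Excluding the 2 gap columns leaves 39 comparable sites.
Mismatches occur at site 12 (A↔T), site 13 (C↔G), site 21 (G↔C), site 41 (C↔A).
35 of the 39 comparable sites match, so the percent identity is 35/39 × 100 = 89.74%.

89.74%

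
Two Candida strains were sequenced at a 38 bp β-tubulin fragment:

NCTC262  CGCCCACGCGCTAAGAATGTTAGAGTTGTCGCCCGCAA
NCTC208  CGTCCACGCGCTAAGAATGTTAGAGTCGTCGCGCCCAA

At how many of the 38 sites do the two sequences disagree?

Differing sites — 3:C/T; 27:T/C; 33:C/G; 35:G/C.
That gives 4 mismatches out of 38 aligned sites, so the Hamming distance is 4.

4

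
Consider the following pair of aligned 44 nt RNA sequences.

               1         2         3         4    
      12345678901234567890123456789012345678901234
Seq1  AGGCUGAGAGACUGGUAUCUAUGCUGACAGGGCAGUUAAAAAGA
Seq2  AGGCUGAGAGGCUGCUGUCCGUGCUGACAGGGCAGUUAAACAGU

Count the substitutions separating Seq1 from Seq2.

7

The sequences differ at positions 11 (A/G), 15 (G/C), 17 (A/G), 20 (U/C), 21 (A/G), 41 (A/C), 44 (A/U).
That gives 7 mismatches out of 44 aligned sites, so the Hamming distance is 7.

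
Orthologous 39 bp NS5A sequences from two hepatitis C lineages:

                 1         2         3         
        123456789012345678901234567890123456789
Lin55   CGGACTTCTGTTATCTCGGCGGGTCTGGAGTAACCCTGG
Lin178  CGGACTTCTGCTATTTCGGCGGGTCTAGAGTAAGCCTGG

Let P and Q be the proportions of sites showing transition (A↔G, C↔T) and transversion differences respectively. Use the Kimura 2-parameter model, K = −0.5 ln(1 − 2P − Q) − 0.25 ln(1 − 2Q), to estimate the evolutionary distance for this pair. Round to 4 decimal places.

Mismatches occur at site 11 (T↔C, transition), site 15 (C↔T, transition), site 27 (G↔A, transition), site 34 (C↔G, transversion).
Of the 4 differences, 3 transitions and 1 transversion over 39 sites: P = 3/39 = 0.076923, Q = 1/39 = 0.025641.
d = −0.5·ln(0.820513) − 0.25·ln(0.948718) = −0.5·(-0.197826) − 0.25·(-0.052644) = 0.1121.

0.1121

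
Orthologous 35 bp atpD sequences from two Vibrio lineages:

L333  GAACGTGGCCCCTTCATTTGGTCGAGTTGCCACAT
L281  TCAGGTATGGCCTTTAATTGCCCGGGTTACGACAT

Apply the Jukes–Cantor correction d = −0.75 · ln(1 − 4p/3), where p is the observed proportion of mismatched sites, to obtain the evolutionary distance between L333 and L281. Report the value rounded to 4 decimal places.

0.5716

The sequences differ at positions 1 (G/T), 2 (A/C), 4 (C/G), 7 (G/A), 8 (G/T), 9 (C/G), 10 (C/G), 15 (C/T), 17 (T/A), 21 (G/C), 22 (T/C), 25 (A/G), 29 (G/A), 31 (C/G).
p = 14/35 = 0.400000.
d = −0.75 · ln(1 − (4/3)·0.400000) = −0.75 · ln(0.466667) = −0.75 · (-0.762139) = 0.5716.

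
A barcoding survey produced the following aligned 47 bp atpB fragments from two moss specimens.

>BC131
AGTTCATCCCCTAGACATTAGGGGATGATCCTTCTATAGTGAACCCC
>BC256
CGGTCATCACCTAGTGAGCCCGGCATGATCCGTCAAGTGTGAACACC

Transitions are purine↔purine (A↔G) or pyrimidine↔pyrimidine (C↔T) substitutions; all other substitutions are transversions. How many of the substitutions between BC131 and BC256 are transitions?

1

Mismatches occur at site 1 (A→C, transversion), site 3 (T→G, transversion), site 9 (C→A, transversion), site 15 (A→T, transversion), site 16 (C→G, transversion), site 18 (T→G, transversion), site 19 (T→C, transition), site 20 (A→C, transversion), site 21 (G→C, transversion), site 24 (G→C, transversion), site 32 (T→G, transversion), site 35 (T→A, transversion), site 37 (T→G, transversion), site 38 (A→T, transversion), site 45 (C→A, transversion).
Of the 15 differences, 1 transition and 14 transversions, so the answer is 1.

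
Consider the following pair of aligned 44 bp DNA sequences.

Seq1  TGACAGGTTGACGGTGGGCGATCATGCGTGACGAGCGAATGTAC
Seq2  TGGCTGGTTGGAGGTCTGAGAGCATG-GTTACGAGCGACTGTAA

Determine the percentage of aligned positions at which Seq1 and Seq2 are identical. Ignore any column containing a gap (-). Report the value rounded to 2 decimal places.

Excluding the 1 gap column leaves 43 comparable sites.
Differing sites — 3:A/G; 5:A/T; 11:A/G; 12:C/A; 16:G/C; 17:G/T; 19:C/A; 22:T/G; 30:G/T; 39:A/C; 44:C/A.
32 of the 43 comparable sites match, so the percent identity is 32/43 × 100 = 74.42%.

74.42%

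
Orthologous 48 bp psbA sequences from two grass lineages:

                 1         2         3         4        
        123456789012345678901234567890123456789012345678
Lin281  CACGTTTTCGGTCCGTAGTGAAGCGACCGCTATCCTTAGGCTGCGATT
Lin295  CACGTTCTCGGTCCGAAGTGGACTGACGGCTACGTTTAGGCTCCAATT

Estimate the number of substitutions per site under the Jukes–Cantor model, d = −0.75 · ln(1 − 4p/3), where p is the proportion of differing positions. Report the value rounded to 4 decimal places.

Mismatches occur at site 7 (T/C), site 16 (T/A), site 21 (A/G), site 23 (G/C), site 24 (C/T), site 28 (C/G), site 33 (T/C), site 34 (C/G), site 35 (C/T), site 43 (G/C), site 45 (G/A).
p = 11/48 = 0.229167.
d = −0.75 · ln(1 − (4/3)·0.229167) = −0.75 · ln(0.694444) = −0.75 · (-0.364644) = 0.2735.

0.2735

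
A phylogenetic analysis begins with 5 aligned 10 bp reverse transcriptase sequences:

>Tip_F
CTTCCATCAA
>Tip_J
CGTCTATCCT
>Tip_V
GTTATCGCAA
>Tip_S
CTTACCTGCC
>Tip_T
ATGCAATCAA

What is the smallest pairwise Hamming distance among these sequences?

3

Pairwise Hamming distances:
  Tip_F vs Tip_J: 4
  Tip_F vs Tip_V: 5
  Tip_F vs Tip_S: 5
  Tip_F vs Tip_T: 3
  Tip_J vs Tip_V: 7
  Tip_J vs Tip_S: 6
  Tip_J vs Tip_T: 6
  Tip_V vs Tip_S: 6
  Tip_V vs Tip_T: 6
  Tip_S vs Tip_T: 8
The smallest is 3, between Tip_F and Tip_T.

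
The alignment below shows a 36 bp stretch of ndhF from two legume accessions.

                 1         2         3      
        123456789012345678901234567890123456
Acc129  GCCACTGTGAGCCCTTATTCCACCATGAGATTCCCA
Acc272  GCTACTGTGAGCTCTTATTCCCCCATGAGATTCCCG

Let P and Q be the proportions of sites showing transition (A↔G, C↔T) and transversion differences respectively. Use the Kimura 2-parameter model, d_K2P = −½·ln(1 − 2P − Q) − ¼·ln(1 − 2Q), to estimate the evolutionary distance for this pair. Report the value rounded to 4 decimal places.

0.1224

The sequences differ at positions 3 (C/T, transition), 13 (C/T, transition), 22 (A/C, transversion), 36 (A/G, transition).
Of the 4 differences, 3 transitions and 1 transversion over 36 sites: P = 3/36 = 0.083333, Q = 1/36 = 0.027778.
d = −0.5·ln(0.805556) − 0.25·ln(0.944444) = −0.5·(-0.216223) − 0.25·(-0.057159) = 0.1224.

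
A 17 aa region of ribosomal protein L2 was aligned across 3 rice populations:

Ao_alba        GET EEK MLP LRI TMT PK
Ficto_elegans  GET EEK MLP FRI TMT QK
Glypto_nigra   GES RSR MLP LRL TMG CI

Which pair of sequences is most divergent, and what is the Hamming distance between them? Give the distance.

9

Pairwise Hamming distances:
  Ao_alba vs Ficto_elegans: 2
  Ao_alba vs Glypto_nigra: 8
  Ficto_elegans vs Glypto_nigra: 9
The largest is 9, between Ficto_elegans and Glypto_nigra.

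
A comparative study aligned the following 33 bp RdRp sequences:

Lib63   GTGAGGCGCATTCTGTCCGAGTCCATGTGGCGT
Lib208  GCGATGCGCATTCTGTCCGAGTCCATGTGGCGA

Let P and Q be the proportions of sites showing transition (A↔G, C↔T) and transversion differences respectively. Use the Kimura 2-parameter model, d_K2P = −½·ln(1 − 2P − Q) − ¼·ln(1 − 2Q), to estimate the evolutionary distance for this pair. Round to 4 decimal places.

0.0969

Differing sites — 2:T/C (Ti); 5:G/T (Tv); 33:T/A (Tv).
Of the 3 differences, 1 transition and 2 transversions over 33 sites: P = 1/33 = 0.030303, Q = 2/33 = 0.060606.
d = −0.5·ln(0.878788) − 0.25·ln(0.878788) = −0.5·(-0.129212) − 0.25·(-0.129212) = 0.0969.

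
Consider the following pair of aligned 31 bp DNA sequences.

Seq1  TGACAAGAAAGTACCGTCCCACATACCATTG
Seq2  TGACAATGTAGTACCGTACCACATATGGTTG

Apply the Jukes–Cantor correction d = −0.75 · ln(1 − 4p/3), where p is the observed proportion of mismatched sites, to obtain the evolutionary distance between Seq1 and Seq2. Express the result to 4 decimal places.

0.2687

Differing sites — 7:G/T; 8:A/G; 9:A/T; 18:C/A; 26:C/T; 27:C/G; 28:A/G.
p = 7/31 = 0.225806.
d = −0.75 · ln(1 − (4/3)·0.225806) = −0.75 · ln(0.698925) = −0.75 · (-0.358212) = 0.2687.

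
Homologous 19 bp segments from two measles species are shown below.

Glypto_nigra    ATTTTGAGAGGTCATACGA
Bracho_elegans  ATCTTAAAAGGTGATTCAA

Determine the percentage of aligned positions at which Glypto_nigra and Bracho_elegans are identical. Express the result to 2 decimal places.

Mismatches occur at site 3 (T/C), site 6 (G/A), site 8 (G/A), site 13 (C/G), site 16 (A/T), site 18 (G/A).
13 of the 19 sites match, so the percent identity is 13/19 × 100 = 68.42%.

68.42%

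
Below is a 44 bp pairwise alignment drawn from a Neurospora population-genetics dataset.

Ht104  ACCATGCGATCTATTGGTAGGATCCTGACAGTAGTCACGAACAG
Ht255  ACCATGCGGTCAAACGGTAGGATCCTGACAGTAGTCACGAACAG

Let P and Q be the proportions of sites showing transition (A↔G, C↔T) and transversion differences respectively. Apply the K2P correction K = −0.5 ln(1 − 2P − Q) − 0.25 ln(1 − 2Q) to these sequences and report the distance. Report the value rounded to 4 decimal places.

0.0971

Differing sites — 9:A/G (Ti); 12:T/A (Tv); 14:T/A (Tv); 15:T/C (Ti).
Of the 4 differences, 2 transitions and 2 transversions over 44 sites: P = 2/44 = 0.045455, Q = 2/44 = 0.045455.
d = −0.5·ln(0.863635) − 0.25·ln(0.909090) = −0.5·(-0.146605) − 0.25·(-0.095311) = 0.0971.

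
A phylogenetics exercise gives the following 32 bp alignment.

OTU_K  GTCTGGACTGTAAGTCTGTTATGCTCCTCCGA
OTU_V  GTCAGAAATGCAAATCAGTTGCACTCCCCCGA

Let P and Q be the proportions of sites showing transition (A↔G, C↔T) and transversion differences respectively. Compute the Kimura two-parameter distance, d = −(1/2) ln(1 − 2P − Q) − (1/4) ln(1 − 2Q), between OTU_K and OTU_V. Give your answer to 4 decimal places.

0.4308

Differing sites — 4:T/A (Tv); 6:G/A (Ti); 8:C/A (Tv); 11:T/C (Ti); 14:G/A (Ti); 17:T/A (Tv); 21:A/G (Ti); 22:T/C (Ti); 23:G/A (Ti); 28:T/C (Ti).
Of the 10 differences, 7 transitions and 3 transversions over 32 sites: P = 7/32 = 0.218750, Q = 3/32 = 0.093750.
d = −0.5·ln(0.468750) − 0.25·ln(0.812500) = −0.5·(-0.757686) − 0.25·(-0.207639) = 0.4308.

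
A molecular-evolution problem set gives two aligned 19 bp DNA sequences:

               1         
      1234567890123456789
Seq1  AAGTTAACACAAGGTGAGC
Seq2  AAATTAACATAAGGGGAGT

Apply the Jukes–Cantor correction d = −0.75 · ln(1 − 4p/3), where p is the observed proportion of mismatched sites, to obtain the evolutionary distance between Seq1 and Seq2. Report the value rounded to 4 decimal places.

The sequences differ at positions 3 (G/A), 10 (C/T), 15 (T/G), 19 (C/T).
p = 4/19 = 0.210526.
d = −0.75 · ln(1 − (4/3)·0.210526) = −0.75 · ln(0.719299) = −0.75 · (-0.329478) = 0.2471.

0.2471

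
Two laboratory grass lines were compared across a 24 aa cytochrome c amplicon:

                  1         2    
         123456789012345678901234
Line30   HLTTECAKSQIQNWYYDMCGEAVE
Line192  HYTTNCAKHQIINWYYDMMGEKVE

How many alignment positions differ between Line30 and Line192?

The sequences differ at positions 2 (L/Y), 5 (E/N), 9 (S/H), 12 (Q/I), 19 (C/M), 22 (A/K).
That gives 6 mismatches out of 24 aligned sites, so the Hamming distance is 6.

6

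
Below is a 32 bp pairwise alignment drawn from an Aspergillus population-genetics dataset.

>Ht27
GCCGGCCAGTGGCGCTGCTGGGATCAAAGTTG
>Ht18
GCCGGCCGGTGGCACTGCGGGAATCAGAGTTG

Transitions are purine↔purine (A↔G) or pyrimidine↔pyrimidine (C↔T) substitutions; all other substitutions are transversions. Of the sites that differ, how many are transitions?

Differing sites — 8:A/G (Ti); 14:G/A (Ti); 19:T/G (Tv); 22:G/A (Ti); 27:A/G (Ti).
Of the 5 differences, 4 transitions and 1 transversion, so the answer is 4.

4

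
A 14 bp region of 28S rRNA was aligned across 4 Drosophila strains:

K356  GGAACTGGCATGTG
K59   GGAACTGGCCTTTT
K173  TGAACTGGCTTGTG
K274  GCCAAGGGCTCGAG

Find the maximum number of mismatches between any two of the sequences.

9

Pairwise Hamming distances:
  K356 vs K59: 3
  K356 vs K173: 2
  K356 vs K274: 7
  K59 vs K173: 4
  K59 vs K274: 9
  K173 vs K274: 7
The largest is 9, between K59 and K274.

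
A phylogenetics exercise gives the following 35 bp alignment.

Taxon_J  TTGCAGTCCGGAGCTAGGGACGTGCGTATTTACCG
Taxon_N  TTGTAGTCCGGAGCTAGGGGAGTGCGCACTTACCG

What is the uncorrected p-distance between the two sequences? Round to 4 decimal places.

0.1429

The sequences differ at positions 4 (C/T), 20 (A/G), 21 (C/A), 27 (T/C), 29 (T/C).
There are 5 differences over 35 sites, so p = 5/35 = 0.1429.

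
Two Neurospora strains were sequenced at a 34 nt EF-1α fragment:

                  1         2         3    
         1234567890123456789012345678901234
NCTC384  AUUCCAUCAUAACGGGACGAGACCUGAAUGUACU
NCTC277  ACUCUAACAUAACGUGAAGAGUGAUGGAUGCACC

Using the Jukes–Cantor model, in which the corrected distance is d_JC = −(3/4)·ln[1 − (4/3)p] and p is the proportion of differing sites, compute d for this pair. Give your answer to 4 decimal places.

0.4234

The sequences differ at positions 2 (U/C), 5 (C/U), 7 (U/A), 15 (G/U), 18 (C/A), 22 (A/U), 23 (C/G), 24 (C/A), 27 (A/G), 31 (U/C), 34 (U/C).
p = 11/34 = 0.323529.
d = −0.75 · ln(1 − (4/3)·0.323529) = −0.75 · ln(0.568628) = −0.75 · (-0.564529) = 0.4234.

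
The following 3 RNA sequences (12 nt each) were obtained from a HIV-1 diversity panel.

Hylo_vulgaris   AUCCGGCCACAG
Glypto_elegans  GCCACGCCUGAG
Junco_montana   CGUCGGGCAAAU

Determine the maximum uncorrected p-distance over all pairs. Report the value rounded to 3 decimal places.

0.750

Pairwise Hamming distances:
  Hylo_vulgaris vs Glypto_elegans: 6
  Hylo_vulgaris vs Junco_montana: 6
  Glypto_elegans vs Junco_montana: 9
The largest is 9 mismatches, between Glypto_elegans and Junco_montana; p = 9/12 = 0.750.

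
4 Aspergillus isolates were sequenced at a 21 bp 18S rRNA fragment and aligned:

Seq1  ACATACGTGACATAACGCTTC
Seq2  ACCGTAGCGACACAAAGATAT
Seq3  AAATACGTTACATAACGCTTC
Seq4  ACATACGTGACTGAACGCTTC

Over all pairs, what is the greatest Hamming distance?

Pairwise Hamming distances:
  Seq1 vs Seq2: 10
  Seq1 vs Seq3: 2
  Seq1 vs Seq4: 2
  Seq2 vs Seq3: 12
  Seq2 vs Seq4: 11
  Seq3 vs Seq4: 4
The largest is 12, between Seq2 and Seq3.

12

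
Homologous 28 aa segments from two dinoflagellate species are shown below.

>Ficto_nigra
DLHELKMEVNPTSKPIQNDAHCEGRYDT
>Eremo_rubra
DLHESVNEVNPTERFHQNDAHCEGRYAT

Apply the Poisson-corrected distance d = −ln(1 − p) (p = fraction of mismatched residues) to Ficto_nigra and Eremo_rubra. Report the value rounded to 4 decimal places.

0.3365

Differing sites — 5:L/S; 6:K/V; 7:M/N; 13:S/E; 14:K/R; 15:P/F; 16:I/H; 27:D/A.
p = 8/28 = 0.285714.
d = −ln(1 − 0.285714) = −ln(0.714286) = 0.3365.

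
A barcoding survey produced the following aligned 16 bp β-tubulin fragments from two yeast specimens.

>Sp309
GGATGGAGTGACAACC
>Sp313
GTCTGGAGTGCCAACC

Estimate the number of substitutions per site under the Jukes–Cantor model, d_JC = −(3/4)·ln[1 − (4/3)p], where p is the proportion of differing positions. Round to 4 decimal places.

0.2158

Mismatches occur at site 2 (G↔T), site 3 (A↔C), site 11 (A↔C).
p = 3/16 = 0.187500.
d = −0.75 · ln(1 − (4/3)·0.187500) = −0.75 · ln(0.750000) = −0.75 · (-0.287682) = 0.2158.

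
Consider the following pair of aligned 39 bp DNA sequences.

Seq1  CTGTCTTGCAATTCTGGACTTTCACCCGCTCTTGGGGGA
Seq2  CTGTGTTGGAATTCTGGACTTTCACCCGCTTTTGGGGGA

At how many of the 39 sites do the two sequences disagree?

3

Differing sites — 5:C/G; 9:C/G; 31:C/T.
That gives 3 mismatches out of 39 aligned sites, so the Hamming distance is 3.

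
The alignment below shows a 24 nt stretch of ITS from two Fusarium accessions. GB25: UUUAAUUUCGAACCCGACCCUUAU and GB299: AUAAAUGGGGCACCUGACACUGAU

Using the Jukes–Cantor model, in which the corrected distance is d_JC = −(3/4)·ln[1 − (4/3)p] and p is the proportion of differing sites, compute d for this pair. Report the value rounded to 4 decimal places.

Mismatches occur at site 1 (U↔A), site 3 (U↔A), site 7 (U↔G), site 8 (U↔G), site 9 (C↔G), site 11 (A↔C), site 15 (C↔U), site 19 (C↔A), site 22 (U↔G).
p = 9/24 = 0.375000.
d = −0.75 · ln(1 − (4/3)·0.375000) = −0.75 · ln(0.500000) = −0.75 · (-0.693147) = 0.5199.

0.5199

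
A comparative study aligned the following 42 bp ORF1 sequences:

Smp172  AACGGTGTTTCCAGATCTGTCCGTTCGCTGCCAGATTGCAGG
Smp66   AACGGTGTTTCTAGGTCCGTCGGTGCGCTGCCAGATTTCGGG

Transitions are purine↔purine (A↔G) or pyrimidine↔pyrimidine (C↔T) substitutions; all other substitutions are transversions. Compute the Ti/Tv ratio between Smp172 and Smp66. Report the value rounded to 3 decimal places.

Differing sites — 12:C/T (Ti); 15:A/G (Ti); 18:T/C (Ti); 22:C/G (Tv); 25:T/G (Tv); 38:G/T (Tv); 40:A/G (Ti).
Of the 7 differences, 4 transitions and 3 transversions, so Ti/Tv = 4/3 = 1.333.

1.333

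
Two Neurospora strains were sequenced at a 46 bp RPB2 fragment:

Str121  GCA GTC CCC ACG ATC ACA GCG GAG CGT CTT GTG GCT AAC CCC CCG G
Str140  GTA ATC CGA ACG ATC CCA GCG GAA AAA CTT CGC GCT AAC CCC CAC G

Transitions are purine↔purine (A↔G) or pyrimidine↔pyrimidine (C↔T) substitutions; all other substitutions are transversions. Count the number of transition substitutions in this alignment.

Differing sites — 2:C/T (Ti); 4:G/A (Ti); 8:C/G (Tv); 9:C/A (Tv); 16:A/C (Tv); 24:G/A (Ti); 25:C/A (Tv); 26:G/A (Ti); 27:T/A (Tv); 31:G/C (Tv); 32:T/G (Tv); 33:G/C (Tv); 44:C/A (Tv); 45:G/C (Tv).
Of the 14 differences, 4 transitions and 10 transversions, so the answer is 4.

4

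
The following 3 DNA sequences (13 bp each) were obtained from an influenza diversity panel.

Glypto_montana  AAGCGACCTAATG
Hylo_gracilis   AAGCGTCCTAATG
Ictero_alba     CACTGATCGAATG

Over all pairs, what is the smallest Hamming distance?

Pairwise Hamming distances:
  Glypto_montana vs Hylo_gracilis: 1
  Glypto_montana vs Ictero_alba: 5
  Hylo_gracilis vs Ictero_alba: 6
The smallest is 1, between Glypto_montana and Hylo_gracilis.

1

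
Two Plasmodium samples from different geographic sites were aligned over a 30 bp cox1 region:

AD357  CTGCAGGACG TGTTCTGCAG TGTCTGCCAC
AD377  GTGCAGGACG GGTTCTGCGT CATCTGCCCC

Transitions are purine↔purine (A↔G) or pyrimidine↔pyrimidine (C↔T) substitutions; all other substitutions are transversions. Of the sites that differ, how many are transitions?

The sequences differ at positions 1 (C/G, transversion), 11 (T/G, transversion), 19 (A/G, transition), 20 (G/T, transversion), 21 (T/C, transition), 22 (G/A, transition), 29 (A/C, transversion).
Of the 7 differences, 3 transitions and 4 transversions, so the answer is 3.

3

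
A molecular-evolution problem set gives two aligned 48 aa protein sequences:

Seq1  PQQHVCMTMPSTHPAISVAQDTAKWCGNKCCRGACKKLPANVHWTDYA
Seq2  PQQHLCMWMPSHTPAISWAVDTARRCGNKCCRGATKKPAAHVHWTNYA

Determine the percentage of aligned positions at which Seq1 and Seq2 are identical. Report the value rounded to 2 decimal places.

72.92%

Mismatches occur at site 5 (V↔L), site 8 (T↔W), site 12 (T↔H), site 13 (H↔T), site 18 (V↔W), site 20 (Q↔V), site 24 (K↔R), site 25 (W↔R), site 35 (C↔T), site 38 (L↔P), site 39 (P↔A), site 41 (N↔H), site 46 (D↔N).
35 of the 48 sites match, so the percent identity is 35/48 × 100 = 72.92%.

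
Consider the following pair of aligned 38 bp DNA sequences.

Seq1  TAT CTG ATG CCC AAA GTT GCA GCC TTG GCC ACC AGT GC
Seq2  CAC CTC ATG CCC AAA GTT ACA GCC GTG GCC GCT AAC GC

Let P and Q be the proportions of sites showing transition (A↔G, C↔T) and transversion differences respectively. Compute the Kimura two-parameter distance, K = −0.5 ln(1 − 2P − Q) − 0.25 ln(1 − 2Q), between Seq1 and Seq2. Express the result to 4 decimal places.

Mismatches occur at site 1 (T/C, transition), site 3 (T/C, transition), site 6 (G/C, transversion), site 19 (G/A, transition), site 25 (T/G, transversion), site 31 (A/G, transition), site 33 (C/T, transition), site 35 (G/A, transition), site 36 (T/C, transition).
Of the 9 differences, 7 transitions and 2 transversions over 38 sites: P = 7/38 = 0.184211, Q = 2/38 = 0.052632.
d = −0.5·ln(0.578946) − 0.25·ln(0.894736) = −0.5·(-0.546546) − 0.25·(-0.111227) = 0.3011.

0.3011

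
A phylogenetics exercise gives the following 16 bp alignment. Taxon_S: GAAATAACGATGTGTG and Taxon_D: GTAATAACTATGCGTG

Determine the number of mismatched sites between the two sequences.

3

The sequences differ at positions 2 (A/T), 9 (G/T), 13 (T/C).
That gives 3 mismatches out of 16 aligned sites, so the Hamming distance is 3.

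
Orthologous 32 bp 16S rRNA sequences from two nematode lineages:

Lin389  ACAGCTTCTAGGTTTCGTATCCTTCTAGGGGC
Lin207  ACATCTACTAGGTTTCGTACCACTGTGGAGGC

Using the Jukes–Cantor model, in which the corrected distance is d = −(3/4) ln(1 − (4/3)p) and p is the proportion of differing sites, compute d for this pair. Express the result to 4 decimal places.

0.3041

The sequences differ at positions 4 (G/T), 7 (T/A), 20 (T/C), 22 (C/A), 23 (T/C), 25 (C/G), 27 (A/G), 29 (G/A).
p = 8/32 = 0.250000.
d = −0.75 · ln(1 − (4/3)·0.250000) = −0.75 · ln(0.666667) = −0.75 · (-0.405465) = 0.3041.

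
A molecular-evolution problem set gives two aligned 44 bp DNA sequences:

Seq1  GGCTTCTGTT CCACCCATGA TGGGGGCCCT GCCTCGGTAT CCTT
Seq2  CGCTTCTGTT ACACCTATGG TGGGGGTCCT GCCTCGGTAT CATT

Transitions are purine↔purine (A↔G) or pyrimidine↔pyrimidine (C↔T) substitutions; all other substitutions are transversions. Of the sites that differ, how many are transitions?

3

Mismatches occur at site 1 (G↔C, transversion), site 11 (C↔A, transversion), site 16 (C↔T, transition), site 20 (A↔G, transition), site 27 (C↔T, transition), site 42 (C↔A, transversion).
Of the 6 differences, 3 transitions and 3 transversions, so the answer is 3.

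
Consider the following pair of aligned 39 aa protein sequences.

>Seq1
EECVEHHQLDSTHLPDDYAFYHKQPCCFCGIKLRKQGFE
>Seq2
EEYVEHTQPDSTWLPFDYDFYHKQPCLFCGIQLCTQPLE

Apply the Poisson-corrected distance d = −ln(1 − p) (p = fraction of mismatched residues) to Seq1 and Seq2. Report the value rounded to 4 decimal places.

Differing sites — 3:C/Y; 7:H/T; 9:L/P; 13:H/W; 16:D/F; 19:A/D; 27:C/L; 32:K/Q; 34:R/C; 35:K/T; 37:G/P; 38:F/L.
p = 12/39 = 0.307692.
d = −ln(1 − 0.307692) = −ln(0.692308) = 0.3677.

0.3677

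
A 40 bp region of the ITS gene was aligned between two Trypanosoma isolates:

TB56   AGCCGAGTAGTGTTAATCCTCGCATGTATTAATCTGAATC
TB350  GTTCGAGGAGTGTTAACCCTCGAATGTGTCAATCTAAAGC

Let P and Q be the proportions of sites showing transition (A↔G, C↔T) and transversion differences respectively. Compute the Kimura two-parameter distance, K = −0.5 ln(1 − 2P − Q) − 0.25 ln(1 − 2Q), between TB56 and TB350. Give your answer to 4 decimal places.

The sequences differ at positions 1 (A/G, transition), 2 (G/T, transversion), 3 (C/T, transition), 8 (T/G, transversion), 17 (T/C, transition), 23 (C/A, transversion), 28 (A/G, transition), 30 (T/C, transition), 36 (G/A, transition), 39 (T/G, transversion).
Of the 10 differences, 6 transitions and 4 transversions over 40 sites: P = 6/40 = 0.150000, Q = 4/40 = 0.100000.
d = −0.5·ln(0.600000) − 0.25·ln(0.800000) = −0.5·(-0.510826) − 0.25·(-0.223144) = 0.3112.

0.3112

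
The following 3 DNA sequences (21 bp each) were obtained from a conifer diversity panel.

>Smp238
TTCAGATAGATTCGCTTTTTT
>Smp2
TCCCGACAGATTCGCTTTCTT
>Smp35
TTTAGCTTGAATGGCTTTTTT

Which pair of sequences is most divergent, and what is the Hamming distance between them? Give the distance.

Pairwise Hamming distances:
  Smp238 vs Smp2: 4
  Smp238 vs Smp35: 5
  Smp2 vs Smp35: 9
The largest is 9, between Smp2 and Smp35.

9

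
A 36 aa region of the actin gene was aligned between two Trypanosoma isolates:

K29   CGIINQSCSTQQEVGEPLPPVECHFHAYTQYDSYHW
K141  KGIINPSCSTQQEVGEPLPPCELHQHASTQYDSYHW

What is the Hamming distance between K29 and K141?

6

Differing sites — 1:C/K; 6:Q/P; 21:V/C; 23:C/L; 25:F/Q; 28:Y/S.
That gives 6 mismatches out of 36 aligned sites, so the Hamming distance is 6.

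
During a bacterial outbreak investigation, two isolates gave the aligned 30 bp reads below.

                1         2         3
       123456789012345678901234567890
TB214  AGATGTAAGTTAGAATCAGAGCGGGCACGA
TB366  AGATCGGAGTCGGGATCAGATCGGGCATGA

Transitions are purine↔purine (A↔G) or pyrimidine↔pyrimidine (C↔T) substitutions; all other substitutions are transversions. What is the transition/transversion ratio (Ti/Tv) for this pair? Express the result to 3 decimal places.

The sequences differ at positions 5 (G/C, transversion), 6 (T/G, transversion), 7 (A/G, transition), 11 (T/C, transition), 12 (A/G, transition), 14 (A/G, transition), 21 (G/T, transversion), 28 (C/T, transition).
Of the 8 differences, 5 transitions and 3 transversions, so Ti/Tv = 5/3 = 1.667.

1.667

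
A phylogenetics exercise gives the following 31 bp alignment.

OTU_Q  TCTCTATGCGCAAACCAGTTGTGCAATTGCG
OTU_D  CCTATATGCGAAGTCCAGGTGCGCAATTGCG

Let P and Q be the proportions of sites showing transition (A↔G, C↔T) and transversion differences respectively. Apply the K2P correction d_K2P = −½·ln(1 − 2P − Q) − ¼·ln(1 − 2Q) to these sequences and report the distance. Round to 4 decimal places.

0.2694

Mismatches occur at site 1 (T/C, transition), site 4 (C/A, transversion), site 11 (C/A, transversion), site 13 (A/G, transition), site 14 (A/T, transversion), site 19 (T/G, transversion), site 22 (T/C, transition).
Of the 7 differences, 3 transitions and 4 transversions over 31 sites: P = 3/31 = 0.096774, Q = 4/31 = 0.129032.
d = −0.5·ln(0.677420) − 0.25·ln(0.741936) = −0.5·(-0.389464) − 0.25·(-0.298492) = 0.2694.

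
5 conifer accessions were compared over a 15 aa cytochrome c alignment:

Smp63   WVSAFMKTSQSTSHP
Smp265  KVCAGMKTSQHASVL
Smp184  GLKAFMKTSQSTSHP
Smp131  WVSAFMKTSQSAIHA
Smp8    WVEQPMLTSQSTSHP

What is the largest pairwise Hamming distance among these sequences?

Pairwise Hamming distances:
  Smp63 vs Smp265: 7
  Smp63 vs Smp184: 3
  Smp63 vs Smp131: 3
  Smp63 vs Smp8: 4
  Smp265 vs Smp184: 8
  Smp265 vs Smp131: 7
  Smp265 vs Smp8: 9
  Smp184 vs Smp131: 6
  Smp184 vs Smp8: 6
  Smp131 vs Smp8: 7
The largest is 9, between Smp265 and Smp8.

9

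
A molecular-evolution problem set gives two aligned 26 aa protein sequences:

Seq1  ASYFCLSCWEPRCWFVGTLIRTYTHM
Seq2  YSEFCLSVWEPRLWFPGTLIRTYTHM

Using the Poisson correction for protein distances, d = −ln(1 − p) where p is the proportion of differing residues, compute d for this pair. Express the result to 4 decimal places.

0.2136

The sequences differ at positions 1 (A/Y), 3 (Y/E), 8 (C/V), 13 (C/L), 16 (V/P).
p = 5/26 = 0.192308.
d = −ln(1 − 0.192308) = −ln(0.807692) = 0.2136.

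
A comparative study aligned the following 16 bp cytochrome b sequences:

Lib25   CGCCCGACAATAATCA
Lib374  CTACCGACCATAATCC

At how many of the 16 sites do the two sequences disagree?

Differing sites — 2:G/T; 3:C/A; 9:A/C; 16:A/C.
That gives 4 mismatches out of 16 aligned sites, so the Hamming distance is 4.

4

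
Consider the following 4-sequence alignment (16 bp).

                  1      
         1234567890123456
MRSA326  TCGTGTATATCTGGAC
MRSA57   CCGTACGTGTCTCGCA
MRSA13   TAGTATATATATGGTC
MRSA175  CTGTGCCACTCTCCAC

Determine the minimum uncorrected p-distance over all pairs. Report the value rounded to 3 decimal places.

0.250

Pairwise Hamming distances:
  MRSA326 vs MRSA57: 8
  MRSA326 vs MRSA13: 4
  MRSA326 vs MRSA175: 8
  MRSA57 vs MRSA13: 9
  MRSA57 vs MRSA175: 8
  MRSA13 vs MRSA175: 11
The smallest is 4 mismatches, between MRSA326 and MRSA13; p = 4/16 = 0.250.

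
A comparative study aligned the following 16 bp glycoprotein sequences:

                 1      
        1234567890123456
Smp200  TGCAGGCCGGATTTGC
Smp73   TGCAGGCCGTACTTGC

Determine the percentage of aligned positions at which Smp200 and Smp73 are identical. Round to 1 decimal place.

87.5%

Mismatches occur at site 10 (G↔T), site 12 (T↔C).
14 of the 16 sites match, so the percent identity is 14/16 × 100 = 87.5%.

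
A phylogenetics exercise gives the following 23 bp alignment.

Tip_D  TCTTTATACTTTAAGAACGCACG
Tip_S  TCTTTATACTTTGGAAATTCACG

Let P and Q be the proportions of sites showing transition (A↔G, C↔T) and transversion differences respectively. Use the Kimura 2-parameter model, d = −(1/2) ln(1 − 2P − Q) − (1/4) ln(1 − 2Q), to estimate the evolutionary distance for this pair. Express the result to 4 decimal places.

Differing sites — 13:A/G (Ti); 14:A/G (Ti); 15:G/A (Ti); 18:C/T (Ti); 19:G/T (Tv).
Of the 5 differences, 4 transitions and 1 transversion over 23 sites: P = 4/23 = 0.173913, Q = 1/23 = 0.043478.
d = −0.5·ln(0.608696) − 0.25·ln(0.913044) = −0.5·(-0.496436) − 0.25·(-0.090971) = 0.2710.

0.2710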